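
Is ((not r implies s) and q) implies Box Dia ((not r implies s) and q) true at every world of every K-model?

Tableau for the negation not (((not r implies s) and q) implies Box Dia ((not r implies s) and q)):
1. not (((not r implies s) and q) implies Box Dia ((not r implies s) and q)), w0
2. (not r implies s) and q, w0
3. not Box Dia ((not r implies s) and q), w0
4. not r implies s, w0
5. q, w0
6. s, w0
7. not Dia ((not r implies s) and q), w1
Accessibility: w0Rw1
The negation has an open branch (countermodel exists).

Invalid (countermodel exists)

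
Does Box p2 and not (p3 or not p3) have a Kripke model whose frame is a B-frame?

1. Box p2 and not (p3 or not p3), w0
2. Box p2, w0   [and-rule on 1]
3. not (p3 or not p3), w0   [and-rule on 1]
4. not p3, w0   [neg-or-rule on 3]
5. p3, w0   [neg-or-rule on 3]
Accessibility: w0Rw0
Branch closes: p3 and not p3 both at w0.
Every branch closes; the branch above is one of them.

Unsatisfiable (every branch closes)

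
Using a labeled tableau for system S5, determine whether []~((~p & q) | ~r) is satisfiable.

1. []~((~p & q) | ~r), w0
2. ~((~p & q) | ~r), w0   [[]-rule on 1 via w0Rw0]
3. ~(~p & q), w0   [~|-rule on 2]
4. r, w0   [~|-rule on 2]
5. ~q, w0   [~&-rule on 3 (branches; this branch)]
Accessibility: w0Rw0

Satisfiable (open branch found)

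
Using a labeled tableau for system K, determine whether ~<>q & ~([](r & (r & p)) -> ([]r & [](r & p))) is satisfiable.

1. ~<>q & ~([](r & (r & p)) -> ([]r & [](r & p))), 0
2. ~<>q, 0
3. ~([](r & (r & p)) -> ([]r & [](r & p))), 0
4. [](r & (r & p)), 0
5. ~([]r & [](r & p)), 0
6. ~[](r & p), 0
7. ~(r & p), 1
8. ~q, 1
9. r & (r & p), 1
10. r, 1
11. r & p, 1
12. p, 1
13. ~p, 1
Accessibility: 0R1
Branch closes: p and ~p both at 1.
(One branch shown.) All branches close.

Unsatisfiable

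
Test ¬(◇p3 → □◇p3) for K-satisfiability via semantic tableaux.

Yes, satisfiable

1. ¬(◇p3 → □◇p3), u
2. ◇p3, u   [¬→-rule on 1]
3. ¬□◇p3, u   [¬→-rule on 1]
4. p3, v   [◇-rule on 2: fresh world v, uRv]
5. ¬◇p3, w   [¬□-rule on 3: fresh world w, uRw]
Accessibility: uRv, uRw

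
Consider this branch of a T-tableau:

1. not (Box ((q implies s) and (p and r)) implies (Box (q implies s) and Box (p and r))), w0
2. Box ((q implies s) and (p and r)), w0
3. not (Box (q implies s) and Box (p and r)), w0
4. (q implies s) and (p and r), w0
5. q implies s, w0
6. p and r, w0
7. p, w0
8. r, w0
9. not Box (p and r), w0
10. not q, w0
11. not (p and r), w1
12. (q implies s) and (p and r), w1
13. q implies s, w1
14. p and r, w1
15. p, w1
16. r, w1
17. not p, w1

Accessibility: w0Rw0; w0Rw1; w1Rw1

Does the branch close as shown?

Both p and not p appear at w1.

Closed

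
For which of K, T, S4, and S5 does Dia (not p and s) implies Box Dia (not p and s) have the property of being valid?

S5

S5-tableau for the negation not (Dia (not p and s) implies Box Dia (not p and s)):
1. not (Dia (not p and s) implies Box Dia (not p and s)), w0
2. Dia (not p and s), w0
3. not Box Dia (not p and s), w0
4. not p and s, w1
5. not p, w1
6. s, w1
7. not Dia (not p and s), w2
8. not (not p and s), w0
9. not (not p and s), w1
10. not (not p and s), w2
11. not s, w0
12. not s, w1
Accessibility: w0Rw0, w0Rw1, w0Rw2, w1Rw0, w1Rw1, w1Rw2, w2Rw0, w2Rw1, w2Rw2
Branch closes: s and not s both at w1.
Every branch closes (one shown): valid in S5.
S4-tableau for the negation not (Dia (not p and s) implies Box Dia (not p and s)):
1. not (Dia (not p and s) implies Box Dia (not p and s)), w0
2. Dia (not p and s), w0
3. not Box Dia (not p and s), w0
4. not p and s, w1
5. not p, w1
6. s, w1
7. not Dia (not p and s), w2
8. not (not p and s), w2
9. not s, w2
Accessibility: w0Rw0, w0Rw1, w0Rw2, w1Rw1, w2Rw2
Complete open branch: countermodel on an S4-frame, so not valid in S4, nor in K, T (the same frame is also a K-frame and a T-frame).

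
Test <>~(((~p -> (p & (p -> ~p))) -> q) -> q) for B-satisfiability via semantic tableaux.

1. <>~(((~p -> (p & (p -> ~p))) -> q) -> q), 0
2. ~(((~p -> (p & (p -> ~p))) -> q) -> q), 1
3. (~p -> (p & (p -> ~p))) -> q, 1
4. ~q, 1
5. ~(~p -> (p & (p -> ~p))), 1
6. ~p, 1
7. ~(p & (p -> ~p)), 1
Accessibility: 0R0, 0R1, 1R0, 1R1

Satisfiable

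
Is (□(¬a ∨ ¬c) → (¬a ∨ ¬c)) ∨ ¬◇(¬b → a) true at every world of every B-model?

Tableau for the negation ¬((□(¬a ∨ ¬c) → (¬a ∨ ¬c)) ∨ ¬◇(¬b → a)):
1. ¬((□(¬a ∨ ¬c) → (¬a ∨ ¬c)) ∨ ¬◇(¬b → a)), u
2. ¬(□(¬a ∨ ¬c) → (¬a ∨ ¬c)), u
3. ◇(¬b → a), u
4. □(¬a ∨ ¬c), u
5. ¬(¬a ∨ ¬c), u
6. a, u
7. c, u
8. ¬a ∨ ¬c, u
9. ¬c, u
Accessibility: uRu
Branch closes: c and ¬c both at u.
Every branch of the negation's tableau closes; the branch above is one of them.

Yes, valid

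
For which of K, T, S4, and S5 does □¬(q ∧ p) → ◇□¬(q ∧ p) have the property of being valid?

K-tableau for the negation ¬(□¬(q ∧ p) → ◇□¬(q ∧ p)):
1. ¬(□¬(q ∧ p) → ◇□¬(q ∧ p)), 0
2. □¬(q ∧ p), 0
3. ¬◇□¬(q ∧ p), 0
Complete open branch: countermodel on a K-frame, so not valid in K.
T-tableau for the negation ¬(□¬(q ∧ p) → ◇□¬(q ∧ p)):
1. ¬(□¬(q ∧ p) → ◇□¬(q ∧ p)), 0
2. □¬(q ∧ p), 0
3. ¬◇□¬(q ∧ p), 0
4. ¬(q ∧ p), 0
5. ¬□¬(q ∧ p), 0
6. ¬p, 0
7. q ∧ p, 1
8. q, 1
9. p, 1
10. ¬(q ∧ p), 1
11. ¬□¬(q ∧ p), 1
12. ¬p, 1
Accessibility: 0R0, 0R1, 1R1
Branch closes: p and ¬p both at 1.
Every branch closes (one shown): valid in T, hence also in S4, S5 (every theorem of T is a theorem of S4 and S5).

T, S4, S5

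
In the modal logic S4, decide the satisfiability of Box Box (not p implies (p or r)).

1. Box Box (not p implies (p or r)), u
2. Box (not p implies (p or r)), u   [Box-rule on 1 via uRu]
3. not p implies (p or r), u   [Box-rule on 2 via uRu]
4. p or r, u   [implies-rule on 3 (branches; this branch)]
5. r, u   [or-rule on 4 (branches; this branch)]
Accessibility: uRu

Satisfiable (open branch found)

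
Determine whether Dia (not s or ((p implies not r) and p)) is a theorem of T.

No, not valid

Tableau for the negation not Dia (not s or ((p implies not r) and p)):
1. not Dia (not s or ((p implies not r) and p)), w0
2. not (not s or ((p implies not r) and p)), w0
3. s, w0
4. not ((p implies not r) and p), w0
5. not p, w0
Accessibility: w0Rw0
The negation has an open branch (countermodel exists).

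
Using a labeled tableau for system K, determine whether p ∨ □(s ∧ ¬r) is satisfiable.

1. p ∨ □(s ∧ ¬r), w0
2. □(s ∧ ¬r), w0

Satisfiable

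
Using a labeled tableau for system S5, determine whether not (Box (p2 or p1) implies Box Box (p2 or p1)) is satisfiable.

1. not (Box (p2 or p1) implies Box Box (p2 or p1)), 0
2. Box (p2 or p1), 0
3. not Box Box (p2 or p1), 0
4. p2 or p1, 0
5. p1, 0
6. not Box (p2 or p1), 1
7. p2 or p1, 1
8. p1, 1
9. not (p2 or p1), 2
10. not p2, 2
11. not p1, 2
12. p2 or p1, 2
13. p1, 2
Accessibility: 0R0, 0R1, 0R2, 1R0, 1R1, 1R2, 2R0, 2R1, 2R2
Branch closes: p1 and not p1 both at 2.
All branches of the tableau close; one closing branch shown above.

Unsatisfiable (every branch closes)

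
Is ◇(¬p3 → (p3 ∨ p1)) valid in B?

Tableau for the negation ¬◇(¬p3 → (p3 ∨ p1)):
1. ¬◇(¬p3 → (p3 ∨ p1)), w0
2. ¬(¬p3 → (p3 ∨ p1)), w0
3. ¬p3, w0
4. ¬(p3 ∨ p1), w0
5. ¬p1, w0
Accessibility: w0Rw0
The negation has an open branch (countermodel exists).

Invalid (countermodel exists)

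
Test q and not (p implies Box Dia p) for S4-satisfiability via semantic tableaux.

Satisfiable (open branch found)

1. q and not (p implies Box Dia p), 0
2. q, 0
3. not (p implies Box Dia p), 0
4. p, 0
5. not Box Dia p, 0
6. not Dia p, 1
7. not p, 1
Accessibility: 0R0, 0R1, 1R1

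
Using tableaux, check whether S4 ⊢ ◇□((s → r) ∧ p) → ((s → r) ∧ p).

Tableau for the negation ¬(◇□((s → r) ∧ p) → ((s → r) ∧ p)):
1. ¬(◇□((s → r) ∧ p) → ((s → r) ∧ p)), 0
2. ◇□((s → r) ∧ p), 0
3. ¬((s → r) ∧ p), 0
4. ¬p, 0
5. □((s → r) ∧ p), 1
6. (s → r) ∧ p, 1
7. s → r, 1
8. p, 1
9. r, 1
Accessibility: 0R0, 0R1, 1R1
The negation has an open branch (countermodel exists).

No, not valid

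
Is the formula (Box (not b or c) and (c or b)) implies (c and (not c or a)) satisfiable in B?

1. (Box (not b or c) and (c or b)) implies (c and (not c or a)), w0
2. c and (not c or a), w0
3. c, w0
4. not c or a, w0
5. a, w0
Accessibility: w0Rw0

Satisfiable (open branch found)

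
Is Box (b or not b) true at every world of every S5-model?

Yes, valid

Tableau for the negation not Box (b or not b):
1. not Box (b or not b), w0
2. not (b or not b), w1
3. not b, w1
4. b, w1
Accessibility: w0Rw0, w0Rw1, w1Rw0, w1Rw1
Branch closes: b and not b both at w1.
All branches of the negation close; one closing branch shown above.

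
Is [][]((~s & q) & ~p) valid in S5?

Invalid (countermodel exists)

Tableau for the negation ~[][]((~s & q) & ~p):
1. ~[][]((~s & q) & ~p), 0
2. ~[]((~s & q) & ~p), 1
3. ~((~s & q) & ~p), 2
4. p, 2
Accessibility: 0R0, 0R1, 0R2, 1R0, 1R1, 1R2, 2R0, 2R1, 2R2
The negation has an open branch (countermodel exists).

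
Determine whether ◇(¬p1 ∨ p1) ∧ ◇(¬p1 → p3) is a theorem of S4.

Invalid (countermodel exists)

Tableau for the negation ¬(◇(¬p1 ∨ p1) ∧ ◇(¬p1 → p3)):
1. ¬(◇(¬p1 ∨ p1) ∧ ◇(¬p1 → p3)), 0
2. ¬◇(¬p1 → p3), 0
3. ¬(¬p1 → p3), 0
4. ¬p1, 0
5. ¬p3, 0
Accessibility: 0R0
The negation has an open branch (countermodel exists).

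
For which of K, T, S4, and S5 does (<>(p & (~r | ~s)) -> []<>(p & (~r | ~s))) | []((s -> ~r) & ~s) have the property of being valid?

S5

S5-tableau for the negation ~((<>(p & (~r | ~s)) -> []<>(p & (~r | ~s))) | []((s -> ~r) & ~s)):
1. ~((<>(p & (~r | ~s)) -> []<>(p & (~r | ~s))) | []((s -> ~r) & ~s)), w0
2. ~(<>(p & (~r | ~s)) -> []<>(p & (~r | ~s))), w0
3. ~[]((s -> ~r) & ~s), w0
4. <>(p & (~r | ~s)), w0
5. ~[]<>(p & (~r | ~s)), w0
6. ~((s -> ~r) & ~s), w1
7. ~(s -> ~r), w1
8. s, w1
9. r, w1
10. p & (~r | ~s), w2
11. p, w2
12. ~r | ~s, w2
13. ~s, w2
14. ~<>(p & (~r | ~s)), w3
15. ~(p & (~r | ~s)), w0
16. ~(p & (~r | ~s)), w1
17. ~(p & (~r | ~s)), w2
18. ~(p & (~r | ~s)), w3
19. ~(~r | ~s), w0
20. r, w0
21. s, w0
22. ~(~r | ~s), w1
23. ~(~r | ~s), w2
24. r, w2
25. s, w2
Accessibility: w0Rw0, w0Rw1, w0Rw2, w0Rw3, w1Rw0, w1Rw1, w1Rw2, w1Rw3, w2Rw0, w2Rw1, w2Rw2, w2Rw3, w3Rw0, w3Rw1, w3Rw2, w3Rw3
Branch closes: s and ~s both at w2.
Every branch closes (one shown): valid in S5.
S4-tableau for the negation ~((<>(p & (~r | ~s)) -> []<>(p & (~r | ~s))) | []((s -> ~r) & ~s)):
1. ~((<>(p & (~r | ~s)) -> []<>(p & (~r | ~s))) | []((s -> ~r) & ~s)), w0
2. ~(<>(p & (~r | ~s)) -> []<>(p & (~r | ~s))), w0
3. ~[]((s -> ~r) & ~s), w0
4. <>(p & (~r | ~s)), w0
5. ~[]<>(p & (~r | ~s)), w0
6. ~((s -> ~r) & ~s), w1
7. s, w1
8. p & (~r | ~s), w2
9. p, w2
10. ~r | ~s, w2
11. ~s, w2
12. ~<>(p & (~r | ~s)), w3
13. ~(p & (~r | ~s)), w3
14. ~(~r | ~s), w3
15. r, w3
16. s, w3
Accessibility: w0Rw0, w0Rw1, w0Rw2, w0Rw3, w1Rw1, w2Rw2, w3Rw3
Complete open branch: countermodel on an S4-frame, so not valid in S4, nor in K, T (the same frame is also a K-frame and a T-frame).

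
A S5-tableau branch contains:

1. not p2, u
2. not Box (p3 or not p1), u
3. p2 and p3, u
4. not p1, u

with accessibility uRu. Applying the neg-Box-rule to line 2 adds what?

a fresh world v with uRv, and not (p3 or not p1) at v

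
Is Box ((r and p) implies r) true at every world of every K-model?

Tableau for the negation not Box ((r and p) implies r):
1. not Box ((r and p) implies r), w0
2. not ((r and p) implies r), w1
3. r and p, w1
4. not r, w1
5. r, w1
6. p, w1
Accessibility: w0Rw1
Branch closes: r and not r both at w1.
All branches of the negation close; one closing branch shown above.

Valid in K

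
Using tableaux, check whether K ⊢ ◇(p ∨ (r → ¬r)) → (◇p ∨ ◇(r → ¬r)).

Valid

Tableau for the negation ¬(◇(p ∨ (r → ¬r)) → (◇p ∨ ◇(r → ¬r))):
1. ¬(◇(p ∨ (r → ¬r)) → (◇p ∨ ◇(r → ¬r))), w0
2. ◇(p ∨ (r → ¬r)), w0
3. ¬(◇p ∨ ◇(r → ¬r)), w0
4. ¬◇p, w0
5. ¬◇(r → ¬r), w0
6. p ∨ (r → ¬r), w1
7. ¬p, w1
8. ¬(r → ¬r), w1
9. r, w1
10. r → ¬r, w1
11. ¬r, w1
Accessibility: w0Rw1
Branch closes: r and ¬r both at w1.
Every branch of the negation's tableau closes; the branch above is one of them.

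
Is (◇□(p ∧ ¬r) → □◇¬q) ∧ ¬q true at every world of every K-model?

Not valid

Tableau for the negation ¬((◇□(p ∧ ¬r) → □◇¬q) ∧ ¬q):
1. ¬((◇□(p ∧ ¬r) → □◇¬q) ∧ ¬q), 0
2. q, 0   [¬∧-rule on 1 (branches; this branch)]
The negation has an open branch (countermodel exists).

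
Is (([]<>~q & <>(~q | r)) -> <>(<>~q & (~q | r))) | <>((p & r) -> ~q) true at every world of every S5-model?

Valid

Tableau for the negation ~((([]<>~q & <>(~q | r)) -> <>(<>~q & (~q | r))) | <>((p & r) -> ~q)):
1. ~((([]<>~q & <>(~q | r)) -> <>(<>~q & (~q | r))) | <>((p & r) -> ~q)), w0
2. ~(([]<>~q & <>(~q | r)) -> <>(<>~q & (~q | r))), w0   [~|-rule on 1]
3. ~<>((p & r) -> ~q), w0   [~|-rule on 1]
4. []<>~q & <>(~q | r), w0   [~->-rule on 2]
5. ~<>(<>~q & (~q | r)), w0   [~->-rule on 2]
6. []<>~q, w0   [&-rule on 4]
7. <>(~q | r), w0   [&-rule on 4]
8. ~((p & r) -> ~q), w0   [~<>-rule on 3 via w0Rw0]
9. p & r, w0   [~->-rule on 8]
10. q, w0   [~->-rule on 8]
11. p, w0   [&-rule on 9]
12. r, w0   [&-rule on 9]
13. ~(<>~q & (~q | r)), w0   [~<>-rule on 5 via w0Rw0]
14. <>~q, w0   [[]-rule on 6 via w0Rw0]
15. ~<>~q, w0   [~&-rule on 13 (branches; this branch)]
16. ~q | r, w1   [<>-rule on 7: fresh world w1, w0Rw1]
17. ~((p & r) -> ~q), w1   [~<>-rule on 3 via w0Rw1]
18. p & r, w1   [~->-rule on 17]
19. q, w1   [~->-rule on 17]
20. p, w1   [&-rule on 18]
21. r, w1   [&-rule on 18]
22. ~(<>~q & (~q | r)), w1   [~<>-rule on 5 via w0Rw1]
23. <>~q, w1   [[]-rule on 6 via w0Rw1]
24. ~<>~q, w1   [~&-rule on 22 (branches; this branch)]
25. ~q, w2   [<>-rule on 14: fresh world w2, w0Rw2]
26. ~((p & r) -> ~q), w2   [~<>-rule on 3 via w0Rw2]
27. p & r, w2   [~->-rule on 26]
28. q, w2   [~->-rule on 26]
Accessibility: w0Rw0, w0Rw1, w0Rw2, w1Rw0, w1Rw1, w1Rw2, w2Rw0, w2Rw1, w2Rw2
Branch closes: q and ~q both at w2.
All branches of the negation close; one closing branch shown above.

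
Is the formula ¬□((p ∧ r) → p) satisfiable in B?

1. ¬□((p ∧ r) → p), w0
2. ¬((p ∧ r) → p), w1
3. p ∧ r, w1
4. ¬p, w1
5. p, w1
6. r, w1
Accessibility: w0Rw0, w0Rw1, w1Rw0, w1Rw1
Branch closes: p and ¬p both at w1.
All branches of the tableau close; one closing branch shown above.

No, unsatisfiable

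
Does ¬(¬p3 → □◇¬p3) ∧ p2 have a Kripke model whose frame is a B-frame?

No, unsatisfiable

1. ¬(¬p3 → □◇¬p3) ∧ p2, 0
2. ¬(¬p3 → □◇¬p3), 0
3. p2, 0
4. ¬p3, 0
5. ¬□◇¬p3, 0
6. ¬◇¬p3, 1
7. p3, 0
Accessibility: 0R0, 0R1, 1R0, 1R1
Branch closes: p3 and ¬p3 both at 0.
Every branch closes; the branch above is one of them.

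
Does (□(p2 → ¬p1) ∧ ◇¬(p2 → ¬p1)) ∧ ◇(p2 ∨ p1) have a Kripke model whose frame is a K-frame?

1. (□(p2 → ¬p1) ∧ ◇¬(p2 → ¬p1)) ∧ ◇(p2 ∨ p1), u
2. □(p2 → ¬p1) ∧ ◇¬(p2 → ¬p1), u
3. ◇(p2 ∨ p1), u
4. □(p2 → ¬p1), u
5. ◇¬(p2 → ¬p1), u
6. p2 ∨ p1, v
7. p2 → ¬p1, v
8. p1, v
9. ¬p2, v
10. ¬(p2 → ¬p1), w
11. p2, w
12. p1, w
13. p2 → ¬p1, w
14. ¬p1, w
Accessibility: uRv, uRw
Branch closes: p1 and ¬p1 both at w.
(One branch shown.) All branches close.

No, unsatisfiable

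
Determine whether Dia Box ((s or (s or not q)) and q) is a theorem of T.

Not valid

Tableau for the negation not Dia Box ((s or (s or not q)) and q):
1. not Dia Box ((s or (s or not q)) and q), w0
2. not Box ((s or (s or not q)) and q), w0   [neg-Dia-rule on 1 via w0Rw0]
3. not ((s or (s or not q)) and q), w1   [neg-Box-rule on 2: fresh world w1, w0Rw1]
4. not Box ((s or (s or not q)) and q), w1   [neg-Dia-rule on 1 via w0Rw1]
5. not q, w1   [neg-and-rule on 3 (branches; this branch)]
6. not ((s or (s or not q)) and q), w2   [neg-Box-rule on 4: fresh world w2, w1Rw2]
7. not q, w2   [neg-and-rule on 6 (branches; this branch)]
Accessibility: w0Rw0, w0Rw1, w1Rw1, w1Rw2, w2Rw2
The negation has an open branch (countermodel exists).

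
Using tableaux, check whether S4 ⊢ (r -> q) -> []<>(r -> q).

Invalid (countermodel exists)

Tableau for the negation ~((r -> q) -> []<>(r -> q)):
1. ~((r -> q) -> []<>(r -> q)), u
2. r -> q, u   [~->-rule on 1]
3. ~[]<>(r -> q), u   [~->-rule on 1]
4. q, u   [->-rule on 2 (branches; this branch)]
5. ~<>(r -> q), v   [~[]-rule on 3: fresh world v, uRv]
6. ~(r -> q), v   [~<>-rule on 5 via vRv]
7. r, v   [~->-rule on 6]
8. ~q, v   [~->-rule on 6]
Accessibility: uRu, uRv, vRv
The negation has an open branch (countermodel exists).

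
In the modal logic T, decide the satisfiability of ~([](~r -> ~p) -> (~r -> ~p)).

No, unsatisfiable

1. ~([](~r -> ~p) -> (~r -> ~p)), w0
2. [](~r -> ~p), w0   [~->-rule on 1]
3. ~(~r -> ~p), w0   [~->-rule on 1]
4. ~r, w0   [~->-rule on 3]
5. p, w0   [~->-rule on 3]
6. ~r -> ~p, w0   [[]-rule on 2 via w0Rw0]
7. ~p, w0   [->-rule on 6 (branches; this branch)]
Accessibility: w0Rw0
Branch closes: p and ~p both at w0.
(One branch shown.) All branches close.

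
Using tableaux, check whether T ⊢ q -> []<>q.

Tableau for the negation ~(q -> []<>q):
1. ~(q -> []<>q), u
2. q, u
3. ~[]<>q, u
4. ~<>q, v
5. ~q, v
Accessibility: uRu, uRv, vRv
The negation has an open branch (countermodel exists).

Invalid (countermodel exists)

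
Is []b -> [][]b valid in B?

Tableau for the negation ~([]b -> [][]b):
1. ~([]b -> [][]b), w0
2. []b, w0   [~->-rule on 1]
3. ~[][]b, w0   [~->-rule on 1]
4. b, w0   [[]-rule on 2 via w0Rw0]
5. ~[]b, w1   [~[]-rule on 3: fresh world w1, w0Rw1]
6. b, w1   [[]-rule on 2 via w0Rw1]
7. ~b, w2   [~[]-rule on 5: fresh world w2, w1Rw2]
Accessibility: w0Rw0, w0Rw1, w1Rw0, w1Rw1, w1Rw2, w2Rw1, w2Rw2
The negation has an open branch (countermodel exists).

No, not valid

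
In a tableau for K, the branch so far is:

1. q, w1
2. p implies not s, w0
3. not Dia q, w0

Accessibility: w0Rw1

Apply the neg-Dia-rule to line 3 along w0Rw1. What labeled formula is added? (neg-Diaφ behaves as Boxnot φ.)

neg-Diaφ behaves as Boxnot φ: propagate the negated body to each accessible world.

not q, w1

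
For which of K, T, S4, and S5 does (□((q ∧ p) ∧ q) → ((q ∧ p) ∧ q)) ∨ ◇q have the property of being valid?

T, S4, S5

T-tableau for the negation ¬((□((q ∧ p) ∧ q) → ((q ∧ p) ∧ q)) ∨ ◇q):
1. ¬((□((q ∧ p) ∧ q) → ((q ∧ p) ∧ q)) ∨ ◇q), w0
2. ¬(□((q ∧ p) ∧ q) → ((q ∧ p) ∧ q)), w0
3. ¬◇q, w0
4. □((q ∧ p) ∧ q), w0
5. ¬((q ∧ p) ∧ q), w0
6. ¬q, w0
7. (q ∧ p) ∧ q, w0
8. q ∧ p, w0
9. q, w0
Accessibility: w0Rw0
Branch closes: q and ¬q both at w0.
Every branch closes (one shown): valid in T, hence also in S4, S5 (every theorem of T is a theorem of S4 and S5).
K-tableau for the negation ¬((□((q ∧ p) ∧ q) → ((q ∧ p) ∧ q)) ∨ ◇q):
1. ¬((□((q ∧ p) ∧ q) → ((q ∧ p) ∧ q)) ∨ ◇q), w0
2. ¬(□((q ∧ p) ∧ q) → ((q ∧ p) ∧ q)), w0
3. ¬◇q, w0
4. □((q ∧ p) ∧ q), w0
5. ¬((q ∧ p) ∧ q), w0
6. ¬q, w0
Complete open branch: countermodel on a K-frame, so not valid in K.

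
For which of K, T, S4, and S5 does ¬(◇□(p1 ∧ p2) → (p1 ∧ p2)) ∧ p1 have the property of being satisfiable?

K, T, S4

S4-tableau for the formula:
1. ¬(◇□(p1 ∧ p2) → (p1 ∧ p2)) ∧ p1, w0
2. ¬(◇□(p1 ∧ p2) → (p1 ∧ p2)), w0   [∧-rule on 1]
3. p1, w0   [∧-rule on 1]
4. ◇□(p1 ∧ p2), w0   [¬→-rule on 2]
5. ¬(p1 ∧ p2), w0   [¬→-rule on 2]
6. ¬p2, w0   [¬∧-rule on 5 (branches; this branch)]
7. □(p1 ∧ p2), w1   [◇-rule on 4: fresh world w1, w0Rw1]
8. p1 ∧ p2, w1   [□-rule on 7 via w1Rw1]
9. p1, w1   [∧-rule on 8]
10. p2, w1   [∧-rule on 8]
Accessibility: w0Rw0, w0Rw1, w1Rw1
Complete open branch: satisfiable in S4, hence also in K, T (this S4-model is also a K-model and a T-model).
S5-tableau for the formula:
1. ¬(◇□(p1 ∧ p2) → (p1 ∧ p2)) ∧ p1, w0
2. ¬(◇□(p1 ∧ p2) → (p1 ∧ p2)), w0   [∧-rule on 1]
3. p1, w0   [∧-rule on 1]
4. ◇□(p1 ∧ p2), w0   [¬→-rule on 2]
5. ¬(p1 ∧ p2), w0   [¬→-rule on 2]
6. ¬p2, w0   [¬∧-rule on 5 (branches; this branch)]
7. □(p1 ∧ p2), w1   [◇-rule on 4: fresh world w1, w0Rw1]
8. p1 ∧ p2, w0   [□-rule on 7 via w1Rw0]
9. p2, w0   [∧-rule on 8]
Accessibility: w0Rw0, w0Rw1, w1Rw0, w1Rw1
Branch closes: p2 and ¬p2 both at w0.
Every branch closes (one shown): unsatisfiable in S5.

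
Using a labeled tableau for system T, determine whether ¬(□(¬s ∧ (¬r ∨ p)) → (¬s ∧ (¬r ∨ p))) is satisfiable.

Unsatisfiable

1. ¬(□(¬s ∧ (¬r ∨ p)) → (¬s ∧ (¬r ∨ p))), u
2. □(¬s ∧ (¬r ∨ p)), u
3. ¬(¬s ∧ (¬r ∨ p)), u
4. ¬s ∧ (¬r ∨ p), u
5. ¬s, u
6. ¬r ∨ p, u
7. ¬(¬r ∨ p), u
8. r, u
9. ¬p, u
10. p, u
Accessibility: uRu
Branch closes: p and ¬p both at u.
Every branch closes; the branch above is one of them.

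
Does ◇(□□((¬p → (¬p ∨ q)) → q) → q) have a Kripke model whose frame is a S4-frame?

1. ◇(□□((¬p → (¬p ∨ q)) → q) → q), u
2. □□((¬p → (¬p ∨ q)) → q) → q, v
3. q, v
Accessibility: uRu, uRv, vRv

Satisfiable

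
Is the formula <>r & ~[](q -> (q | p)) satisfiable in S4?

1. <>r & ~[](q -> (q | p)), w0
2. <>r, w0
3. ~[](q -> (q | p)), w0
4. r, w1
5. ~(q -> (q | p)), w2
6. q, w2
7. ~(q | p), w2
8. ~q, w2
9. ~p, w2
Accessibility: w0Rw0, w0Rw1, w0Rw2, w1Rw1, w2Rw2
Branch closes: q and ~q both at w2.
(One branch shown.) All branches close.

Unsatisfiable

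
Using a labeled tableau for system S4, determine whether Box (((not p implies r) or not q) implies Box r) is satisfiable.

Satisfiable

1. Box (((not p implies r) or not q) implies Box r), 0
2. ((not p implies r) or not q) implies Box r, 0
3. Box r, 0
4. r, 0
Accessibility: 0R0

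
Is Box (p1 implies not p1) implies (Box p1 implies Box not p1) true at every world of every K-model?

Tableau for the negation not (Box (p1 implies not p1) implies (Box p1 implies Box not p1)):
1. not (Box (p1 implies not p1) implies (Box p1 implies Box not p1)), 0
2. Box (p1 implies not p1), 0   [neg-implies-rule on 1]
3. not (Box p1 implies Box not p1), 0   [neg-implies-rule on 1]
4. Box p1, 0   [neg-implies-rule on 3]
5. not Box not p1, 0   [neg-implies-rule on 3]
6. p1, 1   [neg-Box-rule on 5: fresh world 1, 0R1]
7. p1 implies not p1, 1   [Box-rule on 2 via 0R1]
8. not p1, 1   [implies-rule on 7 (branches; this branch)]
Accessibility: 0R1
Branch closes: p1 and not p1 both at 1.
Every branch of the negation's tableau closes; the branch above is one of them.

Yes, valid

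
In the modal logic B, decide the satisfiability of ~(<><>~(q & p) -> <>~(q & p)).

1. ~(<><>~(q & p) -> <>~(q & p)), w0
2. <><>~(q & p), w0
3. ~<>~(q & p), w0
4. q & p, w0
5. q, w0
6. p, w0
7. <>~(q & p), w1
8. q & p, w1
9. q, w1
10. p, w1
11. ~(q & p), w2
12. ~p, w2
Accessibility: w0Rw0, w0Rw1, w1Rw0, w1Rw1, w1Rw2, w2Rw1, w2Rw2

Satisfiable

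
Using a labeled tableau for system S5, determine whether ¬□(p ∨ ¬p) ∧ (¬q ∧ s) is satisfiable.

No, unsatisfiable

1. ¬□(p ∨ ¬p) ∧ (¬q ∧ s), u
2. ¬□(p ∨ ¬p), u
3. ¬q ∧ s, u
4. ¬q, u
5. s, u
6. ¬(p ∨ ¬p), v
7. ¬p, v
8. p, v
Accessibility: uRu, uRv, vRu, vRv
Branch closes: p and ¬p both at v.
(One branch shown.) All branches close.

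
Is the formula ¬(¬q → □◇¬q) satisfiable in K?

1. ¬(¬q → □◇¬q), u
2. ¬q, u   [¬→-rule on 1]
3. ¬□◇¬q, u   [¬→-rule on 1]
4. ¬◇¬q, v   [¬□-rule on 3: fresh world v, uRv]
Accessibility: uRv

Satisfiable (open branch found)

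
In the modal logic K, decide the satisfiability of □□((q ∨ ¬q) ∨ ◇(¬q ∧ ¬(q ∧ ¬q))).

Satisfiable

1. □□((q ∨ ¬q) ∨ ◇(¬q ∧ ¬(q ∧ ¬q))), w0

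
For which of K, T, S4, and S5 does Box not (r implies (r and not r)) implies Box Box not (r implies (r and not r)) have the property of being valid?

S4, S5

S4-tableau for the negation not (Box not (r implies (r and not r)) implies Box Box not (r implies (r and not r))):
1. not (Box not (r implies (r and not r)) implies Box Box not (r implies (r and not r))), u
2. Box not (r implies (r and not r)), u
3. not Box Box not (r implies (r and not r)), u
4. not (r implies (r and not r)), u
5. r, u
6. not (r and not r), u
7. not Box not (r implies (r and not r)), v
8. not (r implies (r and not r)), v
9. r, v
10. not (r and not r), v
11. r implies (r and not r), w
12. not (r implies (r and not r)), w
13. r, w
14. not (r and not r), w
15. r and not r, w
16. not r, w
Accessibility: uRu, uRv, uRw, vRv, vRw, wRw
Branch closes: r and not r both at w.
Every branch closes (one shown): valid in S4, hence also in S5 (every theorem of S4 is a theorem of S5).
T-tableau for the negation not (Box not (r implies (r and not r)) implies Box Box not (r implies (r and not r))):
1. not (Box not (r implies (r and not r)) implies Box Box not (r implies (r and not r))), u
2. Box not (r implies (r and not r)), u
3. not Box Box not (r implies (r and not r)), u
4. not (r implies (r and not r)), u
5. r, u
6. not (r and not r), u
7. not Box not (r implies (r and not r)), v
8. not (r implies (r and not r)), v
9. r, v
10. not (r and not r), v
11. r implies (r and not r), w
12. not r, w
Accessibility: uRu, uRv, vRv, vRw, wRw
Complete open branch: countermodel on a T-frame, so not valid in T, nor in K (the same frame is also a K-frame).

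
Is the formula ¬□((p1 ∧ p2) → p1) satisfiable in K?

1. ¬□((p1 ∧ p2) → p1), w0
2. ¬((p1 ∧ p2) → p1), w1   [¬□-rule on 1: fresh world w1, w0Rw1]
3. p1 ∧ p2, w1   [¬→-rule on 2]
4. ¬p1, w1   [¬→-rule on 2]
5. p1, w1   [∧-rule on 3]
6. p2, w1   [∧-rule on 3]
Accessibility: w0Rw1
Branch closes: p1 and ¬p1 both at w1.
Every branch closes; the branch above is one of them.

Unsatisfiable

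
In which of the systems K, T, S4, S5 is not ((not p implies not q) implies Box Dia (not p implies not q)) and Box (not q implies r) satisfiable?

K, T, S4

S4-tableau for the formula:
1. not ((not p implies not q) implies Box Dia (not p implies not q)) and Box (not q implies r), u
2. not ((not p implies not q) implies Box Dia (not p implies not q)), u
3. Box (not q implies r), u
4. not p implies not q, u
5. not Box Dia (not p implies not q), u
6. not q implies r, u
7. not q, u
8. r, u
9. not Dia (not p implies not q), v
10. not q implies r, v
11. not (not p implies not q), v
12. not p, v
13. q, v
14. r, v
Accessibility: uRu, uRv, vRv
Complete open branch: satisfiable in S4, hence also in K, T (this S4-model is also a K-model and a T-model).
S5-tableau for the formula:
1. not ((not p implies not q) implies Box Dia (not p implies not q)) and Box (not q implies r), u
2. not ((not p implies not q) implies Box Dia (not p implies not q)), u
3. Box (not q implies r), u
4. not p implies not q, u
5. not Box Dia (not p implies not q), u
6. not q implies r, u
7. not q, u
8. r, u
9. not Dia (not p implies not q), v
10. not q implies r, v
11. not (not p implies not q), u
12. not p, u
13. q, u
Accessibility: uRu, uRv, vRu, vRv
Branch closes: q and not q both at u.
Every branch closes (one shown): unsatisfiable in S5.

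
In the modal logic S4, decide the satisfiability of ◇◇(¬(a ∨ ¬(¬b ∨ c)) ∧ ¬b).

1. ◇◇(¬(a ∨ ¬(¬b ∨ c)) ∧ ¬b), u
2. ◇(¬(a ∨ ¬(¬b ∨ c)) ∧ ¬b), v
3. ¬(a ∨ ¬(¬b ∨ c)) ∧ ¬b, w
4. ¬(a ∨ ¬(¬b ∨ c)), w
5. ¬b, w
6. ¬a, w
7. ¬b ∨ c, w
8. c, w
Accessibility: uRu, uRv, uRw, vRv, vRw, wRw

Satisfiable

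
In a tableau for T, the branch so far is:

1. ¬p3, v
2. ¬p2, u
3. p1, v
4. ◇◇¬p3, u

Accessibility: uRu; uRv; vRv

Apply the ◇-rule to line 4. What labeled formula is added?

a fresh world w with uRw, and ◇¬p3 at w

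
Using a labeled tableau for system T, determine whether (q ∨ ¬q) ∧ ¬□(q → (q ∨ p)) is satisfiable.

1. (q ∨ ¬q) ∧ ¬□(q → (q ∨ p)), u
2. q ∨ ¬q, u
3. ¬□(q → (q ∨ p)), u
4. ¬q, u
5. ¬(q → (q ∨ p)), v
6. q, v
7. ¬(q ∨ p), v
8. ¬q, v
9. ¬p, v
Accessibility: uRu, uRv, vRv
Branch closes: q and ¬q both at v.
All branches of the tableau close; one closing branch shown above.

Unsatisfiable (every branch closes)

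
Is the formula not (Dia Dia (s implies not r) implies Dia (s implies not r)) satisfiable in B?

1. not (Dia Dia (s implies not r) implies Dia (s implies not r)), w0
2. Dia Dia (s implies not r), w0   [neg-implies-rule on 1]
3. not Dia (s implies not r), w0   [neg-implies-rule on 1]
4. not (s implies not r), w0   [neg-Dia-rule on 3 via w0Rw0]
5. s, w0   [neg-implies-rule on 4]
6. r, w0   [neg-implies-rule on 4]
7. Dia (s implies not r), w1   [Dia-rule on 2: fresh world w1, w0Rw1]
8. not (s implies not r), w1   [neg-Dia-rule on 3 via w0Rw1]
9. s, w1   [neg-implies-rule on 8]
10. r, w1   [neg-implies-rule on 8]
11. s implies not r, w2   [Dia-rule on 7: fresh world w2, w1Rw2]
12. not r, w2   [implies-rule on 11 (branches; this branch)]
Accessibility: w0Rw0, w0Rw1, w1Rw0, w1Rw1, w1Rw2, w2Rw1, w2Rw2

Yes, satisfiable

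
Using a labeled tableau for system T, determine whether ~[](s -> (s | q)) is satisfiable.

1. ~[](s -> (s | q)), 0
2. ~(s -> (s | q)), 1
3. s, 1
4. ~(s | q), 1
5. ~s, 1
6. ~q, 1
Accessibility: 0R0, 0R1, 1R1
Branch closes: s and ~s both at 1.
All branches of the tableau close; one closing branch shown above.

Unsatisfiable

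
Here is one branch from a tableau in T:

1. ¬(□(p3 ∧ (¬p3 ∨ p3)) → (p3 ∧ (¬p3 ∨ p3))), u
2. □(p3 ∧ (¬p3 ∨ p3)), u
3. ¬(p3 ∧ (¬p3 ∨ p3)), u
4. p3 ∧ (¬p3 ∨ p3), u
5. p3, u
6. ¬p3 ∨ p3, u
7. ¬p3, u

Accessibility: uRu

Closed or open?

Closed

Both p3 and ¬p3 appear at u.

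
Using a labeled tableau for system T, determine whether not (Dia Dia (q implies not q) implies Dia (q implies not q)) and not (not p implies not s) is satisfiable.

Satisfiable (open branch found)

1. not (Dia Dia (q implies not q) implies Dia (q implies not q)) and not (not p implies not s), 0
2. not (Dia Dia (q implies not q) implies Dia (q implies not q)), 0   [and-rule on 1]
3. not (not p implies not s), 0   [and-rule on 1]
4. Dia Dia (q implies not q), 0   [neg-implies-rule on 2]
5. not Dia (q implies not q), 0   [neg-implies-rule on 2]
6. not p, 0   [neg-implies-rule on 3]
7. s, 0   [neg-implies-rule on 3]
8. not (q implies not q), 0   [neg-Dia-rule on 5 via 0R0]
9. q, 0   [neg-implies-rule on 8]
10. Dia (q implies not q), 1   [Dia-rule on 4: fresh world 1, 0R1]
11. not (q implies not q), 1   [neg-Dia-rule on 5 via 0R1]
12. q, 1   [neg-implies-rule on 11]
13. q implies not q, 2   [Dia-rule on 10: fresh world 2, 1R2]
14. not q, 2   [implies-rule on 13 (branches; this branch)]
Accessibility: 0R0, 0R1, 1R1, 1R2, 2R2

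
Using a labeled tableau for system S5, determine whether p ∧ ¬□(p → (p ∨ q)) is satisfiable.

1. p ∧ ¬□(p → (p ∨ q)), u
2. p, u
3. ¬□(p → (p ∨ q)), u
4. ¬(p → (p ∨ q)), v
5. p, v
6. ¬(p ∨ q), v
7. ¬p, v
8. ¬q, v
Accessibility: uRu, uRv, vRu, vRv
Branch closes: p and ¬p both at v.
All branches of the tableau close; one closing branch shown above.

Unsatisfiable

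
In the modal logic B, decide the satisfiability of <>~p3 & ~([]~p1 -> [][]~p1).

Satisfiable (open branch found)

1. <>~p3 & ~([]~p1 -> [][]~p1), u
2. <>~p3, u
3. ~([]~p1 -> [][]~p1), u
4. []~p1, u
5. ~[][]~p1, u
6. ~p1, u
7. ~p3, v
8. ~p1, v
9. ~[]~p1, w
10. ~p1, w
11. p1, x
Accessibility: uRu, uRv, uRw, vRu, vRv, wRu, wRw, wRx, xRw, xRx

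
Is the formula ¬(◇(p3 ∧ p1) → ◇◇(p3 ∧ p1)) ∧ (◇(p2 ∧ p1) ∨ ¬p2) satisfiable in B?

Unsatisfiable (every branch closes)

1. ¬(◇(p3 ∧ p1) → ◇◇(p3 ∧ p1)) ∧ (◇(p2 ∧ p1) ∨ ¬p2), 0
2. ¬(◇(p3 ∧ p1) → ◇◇(p3 ∧ p1)), 0
3. ◇(p2 ∧ p1) ∨ ¬p2, 0
4. ◇(p3 ∧ p1), 0
5. ¬◇◇(p3 ∧ p1), 0
6. ¬◇(p3 ∧ p1), 0
7. ¬(p3 ∧ p1), 0
8. ¬p2, 0
9. ¬p1, 0
10. p3 ∧ p1, 1
11. p3, 1
12. p1, 1
13. ¬◇(p3 ∧ p1), 1
14. ¬(p3 ∧ p1), 1
15. ¬p1, 1
Accessibility: 0R0, 0R1, 1R0, 1R1
Branch closes: p1 and ¬p1 both at 1.
Every branch closes; the branch above is one of them.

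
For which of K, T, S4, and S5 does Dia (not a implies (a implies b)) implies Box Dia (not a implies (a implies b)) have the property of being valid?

T, S4, S5

T-tableau for the negation not (Dia (not a implies (a implies b)) implies Box Dia (not a implies (a implies b))):
1. not (Dia (not a implies (a implies b)) implies Box Dia (not a implies (a implies b))), w0
2. Dia (not a implies (a implies b)), w0
3. not Box Dia (not a implies (a implies b)), w0
4. not a implies (a implies b), w1
5. a implies b, w1
6. b, w1
7. not Dia (not a implies (a implies b)), w2
8. not (not a implies (a implies b)), w2
9. not a, w2
10. not (a implies b), w2
11. a, w2
12. not b, w2
Accessibility: w0Rw0, w0Rw1, w0Rw2, w1Rw1, w2Rw2
Branch closes: a and not a both at w2.
Every branch closes (one shown): valid in T, hence also in S4, S5 (every theorem of T is a theorem of S4 and S5).
K-tableau for the negation not (Dia (not a implies (a implies b)) implies Box Dia (not a implies (a implies b))):
1. not (Dia (not a implies (a implies b)) implies Box Dia (not a implies (a implies b))), w0
2. Dia (not a implies (a implies b)), w0
3. not Box Dia (not a implies (a implies b)), w0
4. not a implies (a implies b), w1
5. a implies b, w1
6. b, w1
7. not Dia (not a implies (a implies b)), w2
Accessibility: w0Rw1, w0Rw2
Complete open branch: countermodel on a K-frame, so not valid in K.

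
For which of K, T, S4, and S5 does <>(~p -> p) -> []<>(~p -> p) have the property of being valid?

S5-tableau for the negation ~(<>(~p -> p) -> []<>(~p -> p)):
1. ~(<>(~p -> p) -> []<>(~p -> p)), 0
2. <>(~p -> p), 0
3. ~[]<>(~p -> p), 0
4. ~p -> p, 1
5. p, 1
6. ~<>(~p -> p), 2
7. ~(~p -> p), 0
8. ~p, 0
9. ~(~p -> p), 1
10. ~p, 1
Accessibility: 0R0, 0R1, 0R2, 1R0, 1R1, 1R2, 2R0, 2R1, 2R2
Branch closes: p and ~p both at 1.
Every branch closes (one shown): valid in S5.
S4-tableau for the negation ~(<>(~p -> p) -> []<>(~p -> p)):
1. ~(<>(~p -> p) -> []<>(~p -> p)), 0
2. <>(~p -> p), 0
3. ~[]<>(~p -> p), 0
4. ~p -> p, 1
5. p, 1
6. ~<>(~p -> p), 2
7. ~(~p -> p), 2
8. ~p, 2
Accessibility: 0R0, 0R1, 0R2, 1R1, 2R2
Complete open branch: countermodel on an S4-frame, so not valid in S4, nor in K, T (the same frame is also a K-frame and a T-frame).

S5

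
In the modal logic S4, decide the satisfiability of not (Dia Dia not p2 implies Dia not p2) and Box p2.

1. not (Dia Dia not p2 implies Dia not p2) and Box p2, 0
2. not (Dia Dia not p2 implies Dia not p2), 0
3. Box p2, 0
4. Dia Dia not p2, 0
5. not Dia not p2, 0
6. p2, 0
7. Dia not p2, 1
8. p2, 1
9. not p2, 2
10. p2, 2
Accessibility: 0R0, 0R1, 0R2, 1R1, 1R2, 2R2
Branch closes: p2 and not p2 both at 2.
All branches of the tableau close; one closing branch shown above.

Unsatisfiable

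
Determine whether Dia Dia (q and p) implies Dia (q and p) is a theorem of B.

Tableau for the negation not (Dia Dia (q and p) implies Dia (q and p)):
1. not (Dia Dia (q and p) implies Dia (q and p)), 0
2. Dia Dia (q and p), 0
3. not Dia (q and p), 0
4. not (q and p), 0
5. not p, 0
6. Dia (q and p), 1
7. not (q and p), 1
8. not p, 1
9. q and p, 2
10. q, 2
11. p, 2
Accessibility: 0R0, 0R1, 1R0, 1R1, 1R2, 2R1, 2R2
The negation has an open branch (countermodel exists).

Invalid (countermodel exists)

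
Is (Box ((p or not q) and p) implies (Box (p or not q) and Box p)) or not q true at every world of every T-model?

Valid in T

Tableau for the negation not ((Box ((p or not q) and p) implies (Box (p or not q) and Box p)) or not q):
1. not ((Box ((p or not q) and p) implies (Box (p or not q) and Box p)) or not q), 0
2. not (Box ((p or not q) and p) implies (Box (p or not q) and Box p)), 0
3. q, 0
4. Box ((p or not q) and p), 0
5. not (Box (p or not q) and Box p), 0
6. (p or not q) and p, 0
7. p or not q, 0
8. p, 0
9. not Box (p or not q), 0
10. not (p or not q), 1
11. not p, 1
12. q, 1
13. (p or not q) and p, 1
14. p or not q, 1
15. p, 1
Accessibility: 0R0, 0R1, 1R1
Branch closes: p and not p both at 1.
Every branch of the negation's tableau closes; the branch above is one of them.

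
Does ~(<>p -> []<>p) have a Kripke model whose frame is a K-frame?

Yes, satisfiable

1. ~(<>p -> []<>p), 0
2. <>p, 0
3. ~[]<>p, 0
4. p, 1
5. ~<>p, 2
Accessibility: 0R1, 0R2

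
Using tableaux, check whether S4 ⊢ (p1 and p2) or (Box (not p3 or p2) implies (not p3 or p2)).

Tableau for the negation not ((p1 and p2) or (Box (not p3 or p2) implies (not p3 or p2))):
1. not ((p1 and p2) or (Box (not p3 or p2) implies (not p3 or p2))), 0
2. not (p1 and p2), 0
3. not (Box (not p3 or p2) implies (not p3 or p2)), 0
4. Box (not p3 or p2), 0
5. not (not p3 or p2), 0
6. p3, 0
7. not p2, 0
8. not p3 or p2, 0
9. p2, 0
Accessibility: 0R0
Branch closes: p2 and not p2 both at 0.
All branches of the negation close; one closing branch shown above.

Valid in S4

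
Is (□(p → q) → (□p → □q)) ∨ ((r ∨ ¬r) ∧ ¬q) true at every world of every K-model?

Tableau for the negation ¬((□(p → q) → (□p → □q)) ∨ ((r ∨ ¬r) ∧ ¬q)):
1. ¬((□(p → q) → (□p → □q)) ∨ ((r ∨ ¬r) ∧ ¬q)), u
2. ¬(□(p → q) → (□p → □q)), u
3. ¬((r ∨ ¬r) ∧ ¬q), u
4. □(p → q), u
5. ¬(□p → □q), u
6. □p, u
7. ¬□q, u
8. q, u
9. ¬q, v
10. p → q, v
11. p, v
12. q, v
Accessibility: uRv
Branch closes: q and ¬q both at v.
All branches of the negation close; one closing branch shown above.

Valid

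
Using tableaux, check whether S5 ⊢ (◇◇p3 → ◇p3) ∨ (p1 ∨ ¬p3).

Valid in S5

Tableau for the negation ¬((◇◇p3 → ◇p3) ∨ (p1 ∨ ¬p3)):
1. ¬((◇◇p3 → ◇p3) ∨ (p1 ∨ ¬p3)), 0
2. ¬(◇◇p3 → ◇p3), 0
3. ¬(p1 ∨ ¬p3), 0
4. ◇◇p3, 0
5. ¬◇p3, 0
6. ¬p1, 0
7. p3, 0
8. ¬p3, 0
Accessibility: 0R0
Branch closes: p3 and ¬p3 both at 0.
Every branch of the negation's tableau closes; the branch above is one of them.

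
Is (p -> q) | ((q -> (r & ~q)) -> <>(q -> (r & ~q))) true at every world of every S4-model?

Valid in S4

Tableau for the negation ~((p -> q) | ((q -> (r & ~q)) -> <>(q -> (r & ~q)))):
1. ~((p -> q) | ((q -> (r & ~q)) -> <>(q -> (r & ~q)))), w0
2. ~(p -> q), w0
3. ~((q -> (r & ~q)) -> <>(q -> (r & ~q))), w0
4. p, w0
5. ~q, w0
6. q -> (r & ~q), w0
7. ~<>(q -> (r & ~q)), w0
8. ~(q -> (r & ~q)), w0
9. q, w0
10. ~(r & ~q), w0
Accessibility: w0Rw0
Branch closes: q and ~q both at w0.
Every branch of the negation's tableau closes; the branch above is one of them.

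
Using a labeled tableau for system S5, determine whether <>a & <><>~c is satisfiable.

1. <>a & <><>~c, u
2. <>a, u
3. <><>~c, u
4. a, v
5. <>~c, w
6. ~c, x
Accessibility: uRu, uRv, uRw, uRx, vRu, vRv, vRw, vRx, wRu, wRv, wRw, wRx, xRu, xRv, xRw, xRx

Satisfiable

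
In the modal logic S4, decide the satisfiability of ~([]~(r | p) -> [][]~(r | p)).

Unsatisfiable (every branch closes)

1. ~([]~(r | p) -> [][]~(r | p)), u
2. []~(r | p), u
3. ~[][]~(r | p), u
4. ~(r | p), u
5. ~r, u
6. ~p, u
7. ~[]~(r | p), v
8. ~(r | p), v
9. ~r, v
10. ~p, v
11. r | p, w
12. ~(r | p), w
13. ~r, w
14. ~p, w
15. p, w
Accessibility: uRu, uRv, uRw, vRv, vRw, wRw
Branch closes: p and ~p both at w.
Every branch closes; the branch above is one of them.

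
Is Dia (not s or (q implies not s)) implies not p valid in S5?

No, not valid

Tableau for the negation not (Dia (not s or (q implies not s)) implies not p):
1. not (Dia (not s or (q implies not s)) implies not p), w0
2. Dia (not s or (q implies not s)), w0
3. p, w0
4. not s or (q implies not s), w1
5. q implies not s, w1
6. not s, w1
Accessibility: w0Rw0, w0Rw1, w1Rw0, w1Rw1
The negation has an open branch (countermodel exists).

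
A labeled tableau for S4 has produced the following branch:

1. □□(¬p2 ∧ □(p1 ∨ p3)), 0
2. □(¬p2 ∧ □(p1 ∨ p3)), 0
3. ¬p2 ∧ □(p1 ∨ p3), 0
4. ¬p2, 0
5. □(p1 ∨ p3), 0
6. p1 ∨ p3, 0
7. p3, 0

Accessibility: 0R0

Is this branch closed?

There is no literal clash: for every atom and world, at most one sign appears.

No, open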